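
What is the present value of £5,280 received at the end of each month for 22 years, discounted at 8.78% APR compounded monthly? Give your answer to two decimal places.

i = 0.0878/12 = 0.00731667 per month; n = 22·12 = 264.
PV = PMT · [1 − (1+i)^(−n)] / i = 5280 · 116.728181 = 616,324.7938

£616,324.79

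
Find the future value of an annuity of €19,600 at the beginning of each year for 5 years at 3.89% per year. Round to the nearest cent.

€110,047.36

FV = 19600 × [(1+0.0389)^5 − 1] / 0.0389 × (1+i) = 19600 × 5.614661 = 110,047.3553
Payments are at the start of each period, so multiply by (1+i).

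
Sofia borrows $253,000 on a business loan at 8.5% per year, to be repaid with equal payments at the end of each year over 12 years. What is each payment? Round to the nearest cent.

$34,446.67

Annuity-PV factor = 7.344686; PMT = 253000 / 7.344686 = 34,446.6731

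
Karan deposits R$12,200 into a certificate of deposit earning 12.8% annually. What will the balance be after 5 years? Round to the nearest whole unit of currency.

R$22,279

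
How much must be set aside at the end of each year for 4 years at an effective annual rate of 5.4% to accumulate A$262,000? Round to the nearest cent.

PMT = 262000 / ( [(1+0.054)^4 − 1] / 0.054 ) = 262000 / 4.335821 = 60,426.8423

A$60,426.84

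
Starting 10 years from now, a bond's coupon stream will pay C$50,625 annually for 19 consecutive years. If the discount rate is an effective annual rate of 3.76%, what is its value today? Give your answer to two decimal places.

C$486,842.20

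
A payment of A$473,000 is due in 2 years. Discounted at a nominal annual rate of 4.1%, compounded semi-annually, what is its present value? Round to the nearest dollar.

A$436,123

With 2 periods per year: i = 0.0205, n = 4.
PV = 473,000 / (1 + 0.0205)^4 = 473,000 / 1.084556 = 436,123.1142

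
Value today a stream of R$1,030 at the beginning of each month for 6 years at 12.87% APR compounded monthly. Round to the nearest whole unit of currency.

R$52,038

Periodic rate i = 0.1287/12 = 0.010725; n = 6 × 12 = 72 periods.
PV = 1030 × [1 − (1+0.010725)^(−72)] / 0.010725 × (1+i) = 1030 × 50.522209 = 52,037.8756
Payments are at the start of each period, so multiply by (1+i).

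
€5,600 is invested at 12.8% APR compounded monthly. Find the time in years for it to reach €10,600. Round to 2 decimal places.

5.01 years

Periodic rate i = 0.128/12 = 0.0106667.
n = ln(10600/5600) / ln(1+0.0106667) = ln(1.89286) / 0.010610 = 60.1392 months
= 60.1392/12 years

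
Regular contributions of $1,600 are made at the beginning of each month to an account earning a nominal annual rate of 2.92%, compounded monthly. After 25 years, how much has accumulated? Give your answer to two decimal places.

Periodic rate i = 0.0292/12 = 0.00243333; n = 25 × 12 = 300 periods.
Accumulation factor s(300|0.00243333) × (1+i) = 442.131347; FV = 1600 × 442.131347 = 707,410.1551
(Beginning-of-period payments → annuity-due factor ×(1+i).)

$707,410.16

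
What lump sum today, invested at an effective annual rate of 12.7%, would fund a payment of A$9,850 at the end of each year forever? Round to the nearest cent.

PV = PMT / i = 9850 / 0.127 = 77,559.0551

A$77,559.06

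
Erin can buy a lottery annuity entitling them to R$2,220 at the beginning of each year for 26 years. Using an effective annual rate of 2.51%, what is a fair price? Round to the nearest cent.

Annuity factor a(26|0.0251) × (1+i) = 19.403320; PV = 2220 × 19.403320 = 43,075.3702
Payments are at the start of each period, so multiply by (1+i).

R$43,075.37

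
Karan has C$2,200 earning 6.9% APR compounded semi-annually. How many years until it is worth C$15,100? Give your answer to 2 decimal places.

Periodic rate i = 0.069/2 = 0.0345.
(1+i)^n = 15100/2200 = 6.86364, so n = ln 6.86364 / ln 1.0345 = 56.7906 half-years
= 56.7906/2 years

28.40 years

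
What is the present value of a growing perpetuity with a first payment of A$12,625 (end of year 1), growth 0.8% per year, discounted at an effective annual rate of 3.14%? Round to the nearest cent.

A$539,529.91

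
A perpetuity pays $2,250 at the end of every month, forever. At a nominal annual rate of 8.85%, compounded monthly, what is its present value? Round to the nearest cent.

Periodic rate i = 0.0885/12 = 0.007375.
PV = PMT / i = 2250 / 0.007375 = 305,084.7458

$305,084.75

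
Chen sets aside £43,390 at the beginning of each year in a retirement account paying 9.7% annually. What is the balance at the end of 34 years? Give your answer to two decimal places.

Accumulation factor s(34|0.097) × (1+i) = 251.996404; FV = 43390 × 251.996404 = 10,934,123.9489
(annuity-due: payments at period start, so ×(1+i).)

£10,934,123.95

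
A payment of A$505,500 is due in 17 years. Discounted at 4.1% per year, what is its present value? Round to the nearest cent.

PV = FV·(1+i)^(−n) = 505,500 × 0.505054 = 255,304.6696

A$255,304.67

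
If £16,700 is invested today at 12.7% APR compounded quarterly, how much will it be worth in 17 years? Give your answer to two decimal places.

i = 0.127/4 = 0.03175 per quarter; n = 17·4 = 68.
FV = 16,700 × (1 + 0.03175)^68 = 139,888.1557

£139,888.16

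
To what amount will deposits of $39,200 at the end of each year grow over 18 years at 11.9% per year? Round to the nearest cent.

$2,163,349.36

FV = 39200 × [(1+0.119)^18 − 1] / 0.119 = 39200 × 55.187484 = 2,163,349.3602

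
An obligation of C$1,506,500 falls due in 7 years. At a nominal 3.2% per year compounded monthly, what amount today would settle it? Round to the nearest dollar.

Periodic rate i = 0.032/12 = 0.00266667; n = 7 × 12 = 84 periods.
PV = FV·(1+i)^(−n) = 1,506,500 × 0.799553 = 1,204,527.3103

C$1,204,527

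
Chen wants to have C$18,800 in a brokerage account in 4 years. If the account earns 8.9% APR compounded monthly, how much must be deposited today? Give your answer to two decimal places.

C$13,186.20

i = 0.089/12 = 0.00741667 per month; n = 4·12 = 48.
Discount factor = (1+0.00741667)^(−48) = 0.701393; PV = 18,800 × 0.701393 = 13,186.1963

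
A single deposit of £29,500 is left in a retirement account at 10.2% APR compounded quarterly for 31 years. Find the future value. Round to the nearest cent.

£669,644.71

Periodic rate i = 0.102/4 = 0.0255; n = 31 × 4 = 124 periods.
29,500 × (1+0.0255)^124 = 29,500 × 22.699821 = 669,644.7053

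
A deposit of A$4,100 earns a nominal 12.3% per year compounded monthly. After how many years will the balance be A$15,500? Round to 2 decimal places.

Periodic rate i = 0.123/12 = 0.01025.
(1+i)^n = 15500/4100 = 3.78049, so n = ln 3.78049 / ln 1.01025 = 130.4056 months
= 130.4056/12 years

10.87 years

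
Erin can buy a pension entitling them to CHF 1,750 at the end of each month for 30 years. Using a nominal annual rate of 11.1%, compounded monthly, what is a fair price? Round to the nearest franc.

CHF 182,313

With 12 periods per year: i = 0.00925, n = 360.
PV = 1750 × [1 − (1+0.00925)^(−360)] / 0.00925 = 1750 × 104.178897 = 182,313.0698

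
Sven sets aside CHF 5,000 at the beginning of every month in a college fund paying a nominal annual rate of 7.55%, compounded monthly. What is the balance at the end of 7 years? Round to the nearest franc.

i = 0.0755/12 = 0.00629167 per month; n = 7·12 = 84.
FV = PMT · [(1+i)^n − 1] / i × (1+i) = 5000 · 110.931389 = 554,656.9468
Payments are at the start of each period, so multiply by (1+i).

CHF 554,657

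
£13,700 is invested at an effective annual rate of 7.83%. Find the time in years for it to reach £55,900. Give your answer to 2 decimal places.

(1+i)^n = 55900/13700 = 4.08029, so n = ln 4.08029 / ln 1.0783 = 18.6530 years

18.65 years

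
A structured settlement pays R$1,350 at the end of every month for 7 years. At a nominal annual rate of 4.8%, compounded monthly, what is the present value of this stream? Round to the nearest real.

R$96,153

With 12 periods per year: i = 0.004, n = 84.
PV = 1350 × [1 − (1+0.004)^(−84)] / 0.004 = 1350 × 71.224446 = 96,153.0020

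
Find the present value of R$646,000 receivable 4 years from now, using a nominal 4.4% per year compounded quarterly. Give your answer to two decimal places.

R$542,268.06

With 4 periods per year: i = 0.011, n = 16.
Discount factor = (1+0.011)^(−16) = 0.839424; PV = 646,000 × 0.839424 = 542,268.0645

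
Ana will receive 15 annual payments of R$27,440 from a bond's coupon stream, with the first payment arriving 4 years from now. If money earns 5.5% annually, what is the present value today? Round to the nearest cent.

PV at t=3 (ordinary 15-year annuity): 27440 × a(15|0.055) = 27440 × 10.037581 = 275,431.2211
Discount back 3 years: 275,431.2211 × (1+0.055)^(−3) = 275,431.2211 × 0.851614 = 234,560.9914

R$234,560.99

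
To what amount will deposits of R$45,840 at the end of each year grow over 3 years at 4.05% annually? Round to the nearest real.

FV = 45840 × [(1+0.0405)^3 − 1] / 0.0405 = 45840 × 3.123140 = 143,164.7491

R$143,165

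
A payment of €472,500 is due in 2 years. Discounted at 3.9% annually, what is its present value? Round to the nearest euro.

Discount factor = (1+0.039)^(−2) = 0.926337; PV = 472,500 × 0.926337 = 437,694.1255

€437,694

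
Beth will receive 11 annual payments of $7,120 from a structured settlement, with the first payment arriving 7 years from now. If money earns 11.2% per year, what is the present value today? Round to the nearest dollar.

$23,164

Value one period before first payment (t=6): 7120 × [1 − (1+0.112)^(−11)] / 0.112 = 7120 × 6.151230 = 43,796.7555
Discount back 6 years: 43,796.7555 × (1+0.112)^(−6) = 43,796.7555 × 0.528897 = 23,163.9818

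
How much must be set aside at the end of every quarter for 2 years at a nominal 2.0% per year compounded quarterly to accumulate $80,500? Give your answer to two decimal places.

$9,887.72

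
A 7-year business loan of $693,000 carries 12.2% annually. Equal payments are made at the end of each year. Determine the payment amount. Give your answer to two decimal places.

Annuity-PV factor = 4.534959; PMT = 693000 / 4.534959 = 152,812.8537

$152,812.85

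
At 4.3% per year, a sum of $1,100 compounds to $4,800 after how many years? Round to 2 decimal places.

n = ln(4800/1100) / ln(1+0.043) = ln(4.36364) / 0.042101 = 34.9944 years

34.99 years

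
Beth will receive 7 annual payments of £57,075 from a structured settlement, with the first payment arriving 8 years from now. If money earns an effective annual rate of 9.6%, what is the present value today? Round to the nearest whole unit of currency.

£148,218

Value one period before first payment (t=7): 57075 × [1 − (1+0.096)^(−7)] / 0.096 = 57075 × 4.933204 = 281,562.6205
PV₀ = 281,562.6205 / (1+0.096)^7 = 281,562.6205 / 1.899651 = 148,218.0583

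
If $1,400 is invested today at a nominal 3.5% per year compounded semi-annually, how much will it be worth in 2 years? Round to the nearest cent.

With 2 periods per year: i = 0.0175, n = 4.
1,400 × (1+0.0175)^4 = 1,400 × 1.071859 = 1,500.6026

$1,500.60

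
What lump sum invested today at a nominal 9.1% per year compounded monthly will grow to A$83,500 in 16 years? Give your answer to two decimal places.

A$19,576.69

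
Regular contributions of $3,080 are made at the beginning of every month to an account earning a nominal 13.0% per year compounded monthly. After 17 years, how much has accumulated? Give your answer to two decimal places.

Periodic rate i = 0.13/12 = 0.0108333; n = 17 × 12 = 204 periods.
FV = 3080 × [(1+0.0108333)^204 − 1] / 0.0108333 × (1+i) = 3080 × 747.209559 = 2,301,405.4419
(Beginning-of-period payments → annuity-due factor ×(1+i).)

$2,301,405.44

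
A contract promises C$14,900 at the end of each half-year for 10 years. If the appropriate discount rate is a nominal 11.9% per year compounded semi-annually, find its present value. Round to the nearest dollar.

C$171,598

i = 0.119/2 = 0.0595 per half-year; n = 10·2 = 20.
PV = 14900 × [1 − (1+0.0595)^(−20)] / 0.0595 = 14900 × 11.516624 = 171,597.6905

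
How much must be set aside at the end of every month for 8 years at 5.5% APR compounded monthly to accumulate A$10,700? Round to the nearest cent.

i = 0.055/12 = 0.00458333 per month; n = 8·12 = 96.
FV-annuity factor = 120.250282; PMT = 10700 / 120.250282 = 88.9811

A$88.98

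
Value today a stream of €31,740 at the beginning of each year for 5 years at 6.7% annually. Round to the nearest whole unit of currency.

PV = 31740 × [1 − (1+0.067)^(−5)] / 0.067 × (1+i) = 31740 × 4.410278 = 139,982.2327
Payments are at the start of each period, so multiply by (1+i).

€139,982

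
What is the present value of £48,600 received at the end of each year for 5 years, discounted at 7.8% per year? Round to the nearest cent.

Annuity factor a(5|0.078) = 4.013845; PV = 48600 × 4.013845 = 195,072.8891

£195,072.89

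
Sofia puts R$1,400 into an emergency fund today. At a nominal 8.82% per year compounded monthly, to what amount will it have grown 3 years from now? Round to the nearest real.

R$1,822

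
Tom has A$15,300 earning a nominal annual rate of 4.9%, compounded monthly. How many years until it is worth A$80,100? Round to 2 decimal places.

33.85 years

Periodic rate i = 0.049/12 = 0.00408333.
(1+i)^n = 80100/15300 = 5.23529, so n = ln 5.23529 / ln 1.00408 = 406.2369 months
= 406.2369/12 years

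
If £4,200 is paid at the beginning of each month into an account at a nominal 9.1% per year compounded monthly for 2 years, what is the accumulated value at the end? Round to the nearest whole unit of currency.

£110,934

Periodic rate i = 0.091/12 = 0.00758333; n = 2 × 12 = 24 periods.
Accumulation factor s(24|0.00758333) × (1+i) = 26.412963; FV = 4200 × 26.412963 = 110,934.4438
(annuity-due: payments at period start, so ×(1+i).)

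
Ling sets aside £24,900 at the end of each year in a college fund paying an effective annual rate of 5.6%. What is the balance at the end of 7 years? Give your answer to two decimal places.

Accumulation factor s(7|0.056) = 8.292117; FV = 24900 × 8.292117 = 206,473.7126

£206,473.71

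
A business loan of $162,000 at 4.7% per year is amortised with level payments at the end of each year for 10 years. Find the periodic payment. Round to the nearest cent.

$20,675.19

PMT = 162000 / ( [1 − (1+0.047)^(−10)] / 0.047 ) = 162000 / 7.835480 = 20,675.1855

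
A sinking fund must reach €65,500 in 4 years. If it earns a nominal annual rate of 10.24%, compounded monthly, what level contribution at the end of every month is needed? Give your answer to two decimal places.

i = 0.1024/12 = 0.00853333 per month; n = 4·12 = 48.
FV-annuity factor = 59.015628; PMT = 65500 / 59.015628 = 1,109.8755

€1,109.88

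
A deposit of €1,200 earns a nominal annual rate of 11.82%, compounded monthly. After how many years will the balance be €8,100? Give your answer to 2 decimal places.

16.23 years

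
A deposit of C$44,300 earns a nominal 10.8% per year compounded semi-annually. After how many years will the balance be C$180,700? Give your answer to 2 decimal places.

13.37 years

Periodic rate i = 0.108/2 = 0.054.
(1+i)^n = 180700/44300 = 4.07901, so n = ln 4.07901 / ln 1.054 = 26.7311 half-years
= 26.7311/2 years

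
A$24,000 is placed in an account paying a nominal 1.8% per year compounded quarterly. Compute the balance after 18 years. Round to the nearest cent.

i = 0.018/4 = 0.0045 per quarter; n = 18·4 = 72.
FV = PV·(1+i)^n = 24,000 × 1.381643 = 33,159.4257

A$33,159.43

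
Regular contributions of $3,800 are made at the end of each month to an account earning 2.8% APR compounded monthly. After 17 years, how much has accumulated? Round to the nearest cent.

$991,361.55

i = 0.028/12 = 0.00233333 per month; n = 17·12 = 204.
FV = 3800 × [(1+0.00233333)^204 − 1] / 0.00233333 = 3800 × 260.884617 = 991,361.5464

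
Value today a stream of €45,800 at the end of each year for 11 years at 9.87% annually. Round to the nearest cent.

€299,262.49

PV = PMT · [1 − (1+i)^(−n)] / i = 45800 · 6.534116 = 299,262.4921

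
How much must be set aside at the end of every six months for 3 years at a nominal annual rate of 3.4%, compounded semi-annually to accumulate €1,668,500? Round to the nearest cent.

Periodic rate i = 0.034/2 = 0.017; n = 3 × 2 = 6 periods.
PMT = 1.6685e+06 / ( [(1+0.017)^6 − 1] / 0.017 ) = 1.6685e+06 / 6.260854 = 266,497.1819

€266,497.18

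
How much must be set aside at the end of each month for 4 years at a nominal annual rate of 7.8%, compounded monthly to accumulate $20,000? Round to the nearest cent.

i = 0.078/12 = 0.0065 per month; n = 4·12 = 48.
PMT = 20000 / ( [(1+0.0065)^48 − 1] / 0.0065 ) = 20000 / 56.119397 = 356.3830

$356.38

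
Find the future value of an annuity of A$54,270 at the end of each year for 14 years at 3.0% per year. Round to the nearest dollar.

A$927,275

FV = PMT · [(1+i)^n − 1] / i = 54270 · 17.086324 = 927,274.8123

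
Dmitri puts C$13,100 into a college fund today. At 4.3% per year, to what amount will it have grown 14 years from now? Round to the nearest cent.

FV = PV·(1+i)^n = 13,100 × 1.802936 = 23,618.4620

C$23,618.46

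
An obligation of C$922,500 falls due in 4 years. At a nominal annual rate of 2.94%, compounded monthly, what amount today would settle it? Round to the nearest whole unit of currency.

C$820,268

With 12 periods per year: i = 0.00245, n = 48.
Discount factor = (1+0.00245)^(−48) = 0.889179; PV = 922,500 × 0.889179 = 820,268.0697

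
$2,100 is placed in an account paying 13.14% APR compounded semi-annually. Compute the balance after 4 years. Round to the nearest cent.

With 2 periods per year: i = 0.0657, n = 8.
FV = PV·(1+i)^n = 2,100 × 1.663718 = 3,493.8079

$3,493.81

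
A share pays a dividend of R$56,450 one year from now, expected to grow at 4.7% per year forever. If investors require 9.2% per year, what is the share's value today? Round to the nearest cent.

R$1,254,444.44

PV = D₁/(r − g) = 56450/(0.092 − 0.047) = 1,254,444.4444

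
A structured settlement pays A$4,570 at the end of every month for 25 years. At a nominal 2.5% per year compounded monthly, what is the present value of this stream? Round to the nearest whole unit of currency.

A$1,018,687

Periodic rate i = 0.025/12 = 0.00208333; n = 25 × 12 = 300 periods.
PV = 4570 × [1 − (1+0.00208333)^(−300)] / 0.00208333 = 4570 × 222.907423 = 1,018,686.9220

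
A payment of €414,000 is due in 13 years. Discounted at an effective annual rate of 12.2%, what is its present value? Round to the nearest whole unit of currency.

€92,703

PV = 414,000 / (1 + 0.122)^13 = 414,000 / 4.465881 = 92,702.8746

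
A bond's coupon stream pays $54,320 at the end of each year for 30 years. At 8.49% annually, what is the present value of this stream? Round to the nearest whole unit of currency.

$584,303

Annuity factor a(30|0.0849) = 10.756680; PV = 54320 × 10.756680 = 584,302.8764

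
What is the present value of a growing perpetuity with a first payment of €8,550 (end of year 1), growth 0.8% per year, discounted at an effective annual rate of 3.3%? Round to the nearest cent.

PV = PMT / (i − g) = 8550 / (0.033 − 0.008) = 8550 / 0.025000 = 342,000.0000

€342,000.00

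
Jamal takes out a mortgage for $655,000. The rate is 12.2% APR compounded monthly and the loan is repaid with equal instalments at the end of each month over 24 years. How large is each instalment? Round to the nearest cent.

$7,041.53

i = 0.122/12 = 0.0101667 per month; n = 24·12 = 288.
PMT = 655000 / ( [1 − (1+0.0101667)^(−288)] / 0.0101667 ) = 655000 / 93.019592 = 7,041.5273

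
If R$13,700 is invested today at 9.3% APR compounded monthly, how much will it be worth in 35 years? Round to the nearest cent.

R$350,670.66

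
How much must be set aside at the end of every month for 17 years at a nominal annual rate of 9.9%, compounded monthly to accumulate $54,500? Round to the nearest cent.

$103.49

With 12 periods per year: i = 0.00825, n = 204.
PMT = 54500 / ( [(1+0.00825)^204 − 1] / 0.00825 ) = 54500 / 526.623927 = 103.4894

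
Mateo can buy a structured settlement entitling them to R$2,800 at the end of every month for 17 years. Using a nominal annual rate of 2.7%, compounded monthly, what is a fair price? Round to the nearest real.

Periodic rate i = 0.027/12 = 0.00225; n = 17 × 12 = 204 periods.
PV = PMT · [1 − (1+i)^(−n)] / i = 2800 · 163.448380 = 457,655.4634

R$457,655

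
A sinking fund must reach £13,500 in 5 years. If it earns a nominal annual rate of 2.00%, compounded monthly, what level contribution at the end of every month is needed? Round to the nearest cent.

£214.12

i = 0.02/12 = 0.00166667 per month; n = 5·12 = 60.
FV-annuity factor = 63.047356; PMT = 13500 / 63.047356 = 214.1248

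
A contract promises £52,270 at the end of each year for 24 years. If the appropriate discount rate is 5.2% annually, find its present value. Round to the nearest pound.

PV = 52270 × [1 − (1+0.052)^(−24)] / 0.052 = 52270 × 13.534128 = 707,428.8487

£707,429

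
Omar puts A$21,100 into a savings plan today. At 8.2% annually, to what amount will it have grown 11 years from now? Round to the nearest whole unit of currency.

A$50,209

FV = 21,100 × (1 + 0.082)^11 = 50,209.0869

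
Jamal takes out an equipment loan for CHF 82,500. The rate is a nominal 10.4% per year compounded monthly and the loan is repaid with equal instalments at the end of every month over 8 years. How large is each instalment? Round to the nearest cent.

CHF 1,269.40

Periodic rate i = 0.104/12 = 0.00866667; n = 8 × 12 = 96 periods.
Annuity-PV factor = 64.991445; PMT = 82500 / 64.991445 = 1,269.3979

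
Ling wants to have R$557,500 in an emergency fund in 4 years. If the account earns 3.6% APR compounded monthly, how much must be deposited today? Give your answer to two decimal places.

i = 0.036/12 = 0.003 per month; n = 4·12 = 48.
PV = 557,500 / (1 + 0.003)^48 = 557,500 / 1.154635 = 482,836.4929

R$482,836.49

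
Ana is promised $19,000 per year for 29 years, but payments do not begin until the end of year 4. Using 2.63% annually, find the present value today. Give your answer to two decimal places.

$353,516.40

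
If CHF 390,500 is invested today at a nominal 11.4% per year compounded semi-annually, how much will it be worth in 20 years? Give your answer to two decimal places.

CHF 3,586,084.60

i = 0.114/2 = 0.057 per half-year; n = 20·2 = 40.
FV = 390,500 × (1 + 0.057)^40 = 3,586,084.5970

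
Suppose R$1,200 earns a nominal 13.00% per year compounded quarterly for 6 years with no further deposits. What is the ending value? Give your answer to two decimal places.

With 4 periods per year: i = 0.0325, n = 24.
FV = PV·(1+i)^n = 1,200 × 2.154574 = 2,585.4890

R$2,585.49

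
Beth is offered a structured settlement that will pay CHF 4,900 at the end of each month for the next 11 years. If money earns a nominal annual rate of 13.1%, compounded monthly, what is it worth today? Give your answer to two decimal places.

CHF 341,782.21

With 12 periods per year: i = 0.0109167, n = 132.
PV = 4900 × [1 − (1+0.0109167)^(−132)] / 0.0109167 = 4900 × 69.751472 = 341,782.2139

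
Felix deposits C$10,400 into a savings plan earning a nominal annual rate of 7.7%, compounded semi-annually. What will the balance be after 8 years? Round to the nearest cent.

C$19,034.32

With 2 periods per year: i = 0.0385, n = 16.
10,400 × (1+0.0385)^16 = 10,400 × 1.830223 = 19,034.3194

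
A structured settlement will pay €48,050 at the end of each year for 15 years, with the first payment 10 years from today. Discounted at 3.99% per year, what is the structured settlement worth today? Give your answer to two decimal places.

€375,936.69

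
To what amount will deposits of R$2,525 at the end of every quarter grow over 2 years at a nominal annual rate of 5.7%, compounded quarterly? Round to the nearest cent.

R$21,236.71

With 4 periods per year: i = 0.01425, n = 8.
Accumulation factor s(8|0.01425) = 8.410576; FV = 2525 × 8.410576 = 21,236.7054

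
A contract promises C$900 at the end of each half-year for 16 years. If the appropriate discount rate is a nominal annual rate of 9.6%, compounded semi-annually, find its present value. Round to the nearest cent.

C$14,567.46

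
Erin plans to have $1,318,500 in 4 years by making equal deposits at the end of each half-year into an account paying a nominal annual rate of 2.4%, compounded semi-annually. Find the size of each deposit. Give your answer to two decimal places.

$158,014.21

i = 0.024/2 = 0.012 per half-year; n = 4·2 = 8.
PMT = 1.3185e+06 / ( [(1+0.012)^8 − 1] / 0.012 ) = 1.3185e+06 / 8.344186 = 158,014.2125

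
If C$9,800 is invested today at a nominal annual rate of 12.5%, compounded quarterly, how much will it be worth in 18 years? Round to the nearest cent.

Periodic rate i = 0.125/4 = 0.03125; n = 18 × 4 = 72 periods.
FV = PV·(1+i)^n = 9,800 × 9.166536 = 89,832.0494

C$89,832.05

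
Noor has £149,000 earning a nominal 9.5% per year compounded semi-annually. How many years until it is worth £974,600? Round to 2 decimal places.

20.24 years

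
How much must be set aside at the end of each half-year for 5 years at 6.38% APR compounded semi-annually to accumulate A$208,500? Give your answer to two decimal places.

With 2 periods per year: i = 0.0319, n = 10.
FV-annuity factor = 11.564698; PMT = 208500 / 11.564698 = 18,029.0049

A$18,029.00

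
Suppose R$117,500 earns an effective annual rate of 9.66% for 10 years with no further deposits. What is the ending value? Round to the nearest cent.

FV = PV·(1+i)^n = 117,500 × 2.514678 = 295,474.6876

R$295,474.69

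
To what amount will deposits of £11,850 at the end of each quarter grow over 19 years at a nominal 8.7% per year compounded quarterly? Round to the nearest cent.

Periodic rate i = 0.087/4 = 0.02175; n = 19 × 4 = 76 periods.
FV = PMT · [(1+i)^n − 1] / i = 11850 · 189.926206 = 2,250,625.5384

£2,250,625.54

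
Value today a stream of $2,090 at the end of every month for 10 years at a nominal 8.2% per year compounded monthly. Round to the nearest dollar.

$170,770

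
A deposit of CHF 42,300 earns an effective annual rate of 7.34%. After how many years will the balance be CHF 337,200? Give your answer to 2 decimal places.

29.31 years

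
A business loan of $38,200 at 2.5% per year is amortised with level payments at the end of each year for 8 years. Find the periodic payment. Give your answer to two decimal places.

PMT = 38200 / ( [1 − (1+0.025)^(−8)] / 0.025 ) = 38200 / 7.170137 = 5,327.6526

$5,327.65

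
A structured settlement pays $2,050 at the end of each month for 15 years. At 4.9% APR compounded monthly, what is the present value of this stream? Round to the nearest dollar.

$260,949

Periodic rate i = 0.049/12 = 0.00408333; n = 15 × 12 = 180 periods.
PV = PMT · [1 − (1+i)^(−n)] / i = 2050 · 127.292179 = 260,948.9675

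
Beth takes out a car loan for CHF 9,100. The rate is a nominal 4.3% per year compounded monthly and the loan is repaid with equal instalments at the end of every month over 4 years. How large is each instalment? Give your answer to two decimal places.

CHF 206.69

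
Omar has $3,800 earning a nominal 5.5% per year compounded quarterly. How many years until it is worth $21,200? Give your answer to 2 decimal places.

31.47 years

Periodic rate i = 0.055/4 = 0.01375.
(1+i)^n = 21200/3800 = 5.57895, so n = ln 5.57895 / ln 1.01375 = 125.8757 quarters
= 125.8757/4 years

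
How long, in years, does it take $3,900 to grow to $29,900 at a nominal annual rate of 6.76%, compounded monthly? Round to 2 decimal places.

30.22 years

Periodic rate i = 0.0676/12 = 0.00563333.
(1+i)^n = 29900/3900 = 7.66667, so n = ln 7.66667 / ln 1.00563 = 362.5942 months
= 362.5942/12 years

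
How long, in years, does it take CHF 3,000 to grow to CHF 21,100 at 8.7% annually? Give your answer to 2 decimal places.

23.38 years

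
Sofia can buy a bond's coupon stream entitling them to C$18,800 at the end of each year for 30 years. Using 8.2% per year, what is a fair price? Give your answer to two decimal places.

C$207,714.38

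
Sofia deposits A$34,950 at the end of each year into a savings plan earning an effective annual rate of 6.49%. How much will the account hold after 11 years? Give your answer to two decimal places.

FV = PMT · [(1+i)^n − 1] / i = 34950 · 15.363444 = 536,952.3693

A$536,952.37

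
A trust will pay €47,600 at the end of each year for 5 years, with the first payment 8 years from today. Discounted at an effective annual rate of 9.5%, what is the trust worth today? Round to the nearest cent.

PV at t=7 (ordinary 5-year annuity): 47600 × a(5|0.095) = 47600 × 3.839709 = 182,770.1382
Discount back 7 years: 182,770.1382 × (1+0.095)^(−7) = 182,770.1382 × 0.529787 = 96,829.2139

€96,829.21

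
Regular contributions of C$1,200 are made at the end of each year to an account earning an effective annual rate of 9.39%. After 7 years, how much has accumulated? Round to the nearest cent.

C$11,173.40

FV = PMT · [(1+i)^n − 1] / i = 1200 · 9.311165 = 11,173.3974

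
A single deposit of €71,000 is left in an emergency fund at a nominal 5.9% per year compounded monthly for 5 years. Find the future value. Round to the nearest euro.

€95,293

i = 0.059/12 = 0.00491667 per month; n = 5·12 = 60.
FV = PV·(1+i)^n = 71,000 × 1.342156 = 95,293.0649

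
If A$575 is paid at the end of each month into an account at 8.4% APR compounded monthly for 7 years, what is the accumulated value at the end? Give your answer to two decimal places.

Periodic rate i = 0.084/12 = 0.007; n = 7 × 12 = 84 periods.
Accumulation factor s(84|0.007) = 113.814261; FV = 575 × 113.814261 = 65,443.2003

A$65,443.20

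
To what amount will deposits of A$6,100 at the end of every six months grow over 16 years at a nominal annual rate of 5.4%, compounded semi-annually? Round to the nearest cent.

A$304,006.22

With 2 periods per year: i = 0.027, n = 32.
FV = 6100 × [(1+0.027)^32 − 1] / 0.027 = 6100 × 49.837085 = 304,006.2214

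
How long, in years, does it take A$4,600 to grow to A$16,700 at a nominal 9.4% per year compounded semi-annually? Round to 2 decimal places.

14.04 years

Periodic rate i = 0.094/2 = 0.047.
n = ln(16700/4600) / ln(1+0.047) = ln(3.63043) / 0.045929 = 28.0728 half-years
= 28.0728/2 years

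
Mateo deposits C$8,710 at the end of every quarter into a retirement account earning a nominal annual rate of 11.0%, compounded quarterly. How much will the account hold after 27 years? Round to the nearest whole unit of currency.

C$5,614,208

Periodic rate i = 0.11/4 = 0.0275; n = 27 × 4 = 108 periods.
FV = 8710 × [(1+0.0275)^108 − 1] / 0.0275 = 8710 × 644.570341 = 5,614,207.6721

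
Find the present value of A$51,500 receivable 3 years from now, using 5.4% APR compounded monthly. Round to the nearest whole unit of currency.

i = 0.054/12 = 0.0045 per month; n = 3·12 = 36.
PV = 51,500 / (1 + 0.0045)^36 = 51,500 / 1.175433 = 43,813.6415

A$43,814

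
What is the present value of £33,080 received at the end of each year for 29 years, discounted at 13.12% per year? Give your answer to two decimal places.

£245,071.15

PV = PMT · [1 − (1+i)^(−n)] / i = 33080 · 7.408439 = 245,071.1470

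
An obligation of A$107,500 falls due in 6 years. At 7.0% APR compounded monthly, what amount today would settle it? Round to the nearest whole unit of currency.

Periodic rate i = 0.07/12 = 0.00583333; n = 6 × 12 = 72 periods.
PV = FV·(1+i)^(−n) = 107,500 × 0.657849 = 70,718.7756

A$70,719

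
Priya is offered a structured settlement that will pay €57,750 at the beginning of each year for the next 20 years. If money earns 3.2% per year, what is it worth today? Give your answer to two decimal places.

€870,492.11

Annuity factor a(20|0.032) × (1+i) = 15.073457; PV = 57750 × 15.073457 = 870,492.1139
(annuity-due: payments at period start, so ×(1+i).)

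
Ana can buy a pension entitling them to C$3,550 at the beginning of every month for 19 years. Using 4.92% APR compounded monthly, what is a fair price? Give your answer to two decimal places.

i = 0.0492/12 = 0.0041 per month; n = 19·12 = 228.
PV = PMT · [1 − (1+i)^(−n)] / i × (1+i) = 3550 · 148.554015 = 527,366.7521
Payments are at the start of each period, so multiply by (1+i).

C$527,366.75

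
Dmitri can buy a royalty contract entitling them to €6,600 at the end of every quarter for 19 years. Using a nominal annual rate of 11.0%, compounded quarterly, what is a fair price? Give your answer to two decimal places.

With 4 periods per year: i = 0.0275, n = 76.
Annuity factor a(76|0.0275) = 31.737183; PV = 6600 × 31.737183 = 209,465.4081

€209,465.41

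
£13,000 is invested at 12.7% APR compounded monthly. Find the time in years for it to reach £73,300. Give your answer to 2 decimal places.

Periodic rate i = 0.127/12 = 0.0105833.
(1+i)^n = 73300/13000 = 5.63846, so n = ln 5.63846 / ln 1.01058 = 164.2911 months
= 164.2911/12 years

13.69 years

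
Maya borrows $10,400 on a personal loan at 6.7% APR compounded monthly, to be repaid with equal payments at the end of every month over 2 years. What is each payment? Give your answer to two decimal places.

$464.22

i = 0.067/12 = 0.00558333 per month; n = 2·12 = 24.
Annuity-PV factor = 22.403090; PMT = 10400 / 22.403090 = 464.2217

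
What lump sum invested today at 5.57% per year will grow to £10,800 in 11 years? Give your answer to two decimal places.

PV = 10,800 / (1 + 0.0557)^11 = 10,800 / 1.815289 = 5,949.4664

£5,949.47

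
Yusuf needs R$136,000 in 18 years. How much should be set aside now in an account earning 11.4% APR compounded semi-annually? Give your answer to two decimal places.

R$18,485.85

i = 0.114/2 = 0.057 per half-year; n = 18·2 = 36.
PV = FV·(1+i)^(−n) = 136,000 × 0.135925 = 18,485.8475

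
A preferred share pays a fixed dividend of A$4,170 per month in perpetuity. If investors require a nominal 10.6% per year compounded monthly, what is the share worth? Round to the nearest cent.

Periodic rate i = 0.106/12 = 0.00883333.
PV = C/r = 4170/0.00883333 = 472,075.4717

A$472,075.47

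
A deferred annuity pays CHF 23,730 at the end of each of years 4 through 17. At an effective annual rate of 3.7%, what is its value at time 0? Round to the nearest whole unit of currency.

Value one period before first payment (t=3): 23730 × [1 − (1+0.037)^(−14)] / 0.037 = 23730 × 10.775443 = 255,701.2723
Discount back 3 years: 255,701.2723 × (1+0.037)^(−3) = 255,701.2723 × 0.896734 = 229,296.0745

CHF 229,296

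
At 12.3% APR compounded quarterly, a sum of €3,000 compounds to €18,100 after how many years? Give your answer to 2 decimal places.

14.84 years

Periodic rate i = 0.123/4 = 0.03075.
n = ln(18100/3000) / ln(1+0.03075) = ln(6.03333) / 0.030287 = 59.3429 quarters
= 59.3429/4 years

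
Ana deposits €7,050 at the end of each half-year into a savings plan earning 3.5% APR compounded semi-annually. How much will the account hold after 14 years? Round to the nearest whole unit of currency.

€251,952

i = 0.035/2 = 0.0175 per half-year; n = 14·2 = 28.
FV = PMT · [(1+i)^n − 1] / i = 7050 · 35.737880 = 251,952.0524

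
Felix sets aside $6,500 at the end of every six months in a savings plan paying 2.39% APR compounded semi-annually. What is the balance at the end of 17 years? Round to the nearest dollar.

$270,684

Periodic rate i = 0.0239/2 = 0.01195; n = 17 × 2 = 34 periods.
FV = 6500 × [(1+0.01195)^34 − 1] / 0.01195 = 6500 × 41.643639 = 270,683.6519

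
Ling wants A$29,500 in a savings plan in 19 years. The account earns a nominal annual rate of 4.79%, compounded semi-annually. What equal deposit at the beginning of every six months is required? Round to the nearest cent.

With 2 periods per year: i = 0.02395, n = 38.
PMT = 29500 / ( [(1+0.02395)^38 − 1] / 0.02395 × (1+i) ) = 29500 / 62.337400 = 473.2312

A$473.23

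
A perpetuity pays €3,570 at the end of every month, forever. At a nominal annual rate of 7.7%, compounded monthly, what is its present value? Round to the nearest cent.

€556,363.64

Periodic rate i = 0.077/12 = 0.00641667.
PV = PMT / i = 3570 / 0.00641667 = 556,363.6364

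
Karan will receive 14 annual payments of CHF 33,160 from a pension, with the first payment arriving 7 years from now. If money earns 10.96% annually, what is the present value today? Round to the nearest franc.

CHF 124,310

PV at t=6 (ordinary 14-year annuity): 33160 × a(14|0.1096) = 33160 × 6.996639 = 232,008.5332
Discount back 6 years: 232,008.5332 × (1+0.1096)^(−6) = 232,008.5332 × 0.535798 = 124,309.7720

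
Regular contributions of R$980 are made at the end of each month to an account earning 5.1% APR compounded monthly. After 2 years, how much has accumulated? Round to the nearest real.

i = 0.051/12 = 0.00425 per month; n = 2·12 = 24.
FV = 980 × [(1+0.00425)^24 − 1] / 0.00425 = 980 × 25.210388 = 24,706.1805

R$24,706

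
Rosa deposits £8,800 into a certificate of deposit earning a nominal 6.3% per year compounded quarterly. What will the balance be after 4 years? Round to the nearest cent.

£11,299.83

With 4 periods per year: i = 0.01575, n = 16.
8,800 × (1+0.01575)^16 = 8,800 × 1.284072 = 11,299.8315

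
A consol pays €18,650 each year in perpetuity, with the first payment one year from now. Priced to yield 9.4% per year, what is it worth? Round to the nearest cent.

PV = PMT / i = 18650 / 0.094 = 198,404.2553

€198,404.26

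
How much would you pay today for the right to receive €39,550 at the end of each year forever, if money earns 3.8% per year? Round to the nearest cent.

€1,040,789.47

PV = C/r = 39550/0.038 = 1,040,789.4737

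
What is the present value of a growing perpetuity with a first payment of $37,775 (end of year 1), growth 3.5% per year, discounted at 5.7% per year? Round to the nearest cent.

$1,717,045.45

PV = PMT / (i − g) = 37775 / (0.057 − 0.035) = 37775 / 0.022000 = 1,717,045.4545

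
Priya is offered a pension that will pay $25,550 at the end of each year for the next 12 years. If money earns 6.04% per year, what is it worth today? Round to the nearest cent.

Annuity factor a(12|0.0604) = 8.365489; PV = 25550 × 8.365489 = 213,738.2515

$213,738.25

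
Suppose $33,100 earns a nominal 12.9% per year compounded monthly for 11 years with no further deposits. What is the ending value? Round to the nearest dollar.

$135,770

With 12 periods per year: i = 0.01075, n = 132.
FV = PV·(1+i)^n = 33,100 × 4.101805 = 135,769.7426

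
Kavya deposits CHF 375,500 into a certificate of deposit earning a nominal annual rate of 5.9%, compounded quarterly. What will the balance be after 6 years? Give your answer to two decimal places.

Periodic rate i = 0.059/4 = 0.01475; n = 6 × 4 = 24 periods.
FV = PV·(1+i)^n = 375,500 × 1.421076 = 533,614.2037

CHF 533,614.20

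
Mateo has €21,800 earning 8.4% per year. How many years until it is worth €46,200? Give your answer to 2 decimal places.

n = ln(46200/21800) / ln(1+0.084) = ln(2.11927) / 0.080658 = 9.3118 years

9.31 years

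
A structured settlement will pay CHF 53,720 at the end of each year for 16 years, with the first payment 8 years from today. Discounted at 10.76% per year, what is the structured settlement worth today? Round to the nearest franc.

CHF 196,552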